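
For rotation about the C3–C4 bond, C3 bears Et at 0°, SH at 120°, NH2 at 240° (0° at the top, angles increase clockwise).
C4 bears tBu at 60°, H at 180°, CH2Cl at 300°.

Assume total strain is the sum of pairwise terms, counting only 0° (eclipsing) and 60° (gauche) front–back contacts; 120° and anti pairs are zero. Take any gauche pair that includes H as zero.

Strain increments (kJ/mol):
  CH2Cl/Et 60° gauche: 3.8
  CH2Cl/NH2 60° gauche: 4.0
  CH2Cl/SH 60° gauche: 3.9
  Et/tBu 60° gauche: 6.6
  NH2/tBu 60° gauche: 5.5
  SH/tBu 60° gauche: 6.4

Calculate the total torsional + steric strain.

This conformer (staggered): Et–tBu gauche, Et–CH2Cl gauche, SH–tBu gauche, NH2–CH2Cl gauche; 6.6 + 3.8 + 6.4 + 4.0 = 20.8 kJ/mol.

20.8 kJ/mol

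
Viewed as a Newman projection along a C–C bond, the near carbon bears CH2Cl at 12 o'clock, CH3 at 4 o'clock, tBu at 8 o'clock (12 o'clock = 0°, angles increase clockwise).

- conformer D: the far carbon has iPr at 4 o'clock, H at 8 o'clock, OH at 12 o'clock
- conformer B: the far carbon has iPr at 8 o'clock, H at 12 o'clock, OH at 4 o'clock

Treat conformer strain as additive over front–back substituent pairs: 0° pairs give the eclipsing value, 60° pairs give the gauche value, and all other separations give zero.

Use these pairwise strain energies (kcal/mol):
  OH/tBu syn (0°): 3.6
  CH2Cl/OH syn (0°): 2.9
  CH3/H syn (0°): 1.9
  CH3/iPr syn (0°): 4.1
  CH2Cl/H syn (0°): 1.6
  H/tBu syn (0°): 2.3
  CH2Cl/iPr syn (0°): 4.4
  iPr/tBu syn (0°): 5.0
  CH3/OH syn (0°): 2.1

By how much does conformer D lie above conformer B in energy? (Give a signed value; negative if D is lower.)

D is eclipsed. CH2Cl at 0° is eclipsed with OH at 0° (2.9); CH3 at 120° is eclipsed with iPr at 120° (4.1); tBu at 240° is eclipsed with H at 240° (2.3). Total 9.3 kcal/mol.
B is eclipsed. CH2Cl at 0° is eclipsed with H at 0° (1.6); CH3 at 120° is eclipsed with OH at 120° (2.1); tBu at 240° is eclipsed with iPr at 240° (5.0). Total 8.7 kcal/mol.
E(D) − E(B) = 9.3 − 8.7 = +0.6 kcal/mol.

+0.6 kcal/mol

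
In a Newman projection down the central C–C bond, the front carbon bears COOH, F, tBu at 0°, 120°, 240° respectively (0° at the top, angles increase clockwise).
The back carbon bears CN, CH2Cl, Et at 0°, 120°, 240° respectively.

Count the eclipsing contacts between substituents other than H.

Non-H eclipsing pairs: COOH(0°)/CN(0°); F(120°)/CH2Cl(120°); tBu(240°)/Et(240°) — 3 interactions.

3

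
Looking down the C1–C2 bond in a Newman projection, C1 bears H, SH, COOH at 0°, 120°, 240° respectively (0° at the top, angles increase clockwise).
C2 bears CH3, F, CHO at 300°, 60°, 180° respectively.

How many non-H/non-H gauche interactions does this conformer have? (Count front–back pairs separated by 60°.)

4

Non-H gauche pairs: SH(120°)/F(60°); SH(120°)/CHO(180°); COOH(240°)/CH3(300°); COOH(240°)/CHO(180°) — 4 interactions.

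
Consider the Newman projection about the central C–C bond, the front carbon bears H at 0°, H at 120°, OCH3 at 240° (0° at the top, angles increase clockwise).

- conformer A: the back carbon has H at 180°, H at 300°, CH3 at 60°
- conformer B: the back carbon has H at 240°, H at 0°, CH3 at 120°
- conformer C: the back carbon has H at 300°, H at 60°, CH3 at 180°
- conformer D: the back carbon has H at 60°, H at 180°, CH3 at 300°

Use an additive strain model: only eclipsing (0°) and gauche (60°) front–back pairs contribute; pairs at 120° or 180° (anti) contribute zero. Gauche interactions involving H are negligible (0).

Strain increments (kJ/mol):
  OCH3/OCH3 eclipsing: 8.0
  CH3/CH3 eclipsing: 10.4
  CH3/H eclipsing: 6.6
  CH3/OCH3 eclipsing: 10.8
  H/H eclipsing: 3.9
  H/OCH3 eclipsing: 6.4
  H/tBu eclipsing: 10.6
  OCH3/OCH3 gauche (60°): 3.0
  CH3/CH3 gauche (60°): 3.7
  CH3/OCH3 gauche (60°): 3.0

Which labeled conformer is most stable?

A

A (staggered): no non-H gauche contacts → 0.0 kJ/mol.
B (eclipsed): H(0°)/H(0°) eclipsed 3.9; H(120°)/CH3(120°) eclipsed 6.6; OCH3(240°)/H(240°) eclipsed 6.4 → 16.9 kJ/mol.
C (staggered): OCH3(240°)/CH3(180°) gauche 3.0 → 3.0 kJ/mol.
D (staggered): OCH3(240°)/CH3(300°) gauche 3.0 → 3.0 kJ/mol.
A has the lowest total (0.0 kJ/mol).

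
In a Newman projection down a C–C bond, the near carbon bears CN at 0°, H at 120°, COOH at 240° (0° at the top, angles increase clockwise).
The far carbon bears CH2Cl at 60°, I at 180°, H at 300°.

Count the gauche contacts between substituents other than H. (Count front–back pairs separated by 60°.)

Non-H gauche pairs: CN(0°)/CH2Cl(60°); COOH(240°)/I(180°) — 2 interactions.

2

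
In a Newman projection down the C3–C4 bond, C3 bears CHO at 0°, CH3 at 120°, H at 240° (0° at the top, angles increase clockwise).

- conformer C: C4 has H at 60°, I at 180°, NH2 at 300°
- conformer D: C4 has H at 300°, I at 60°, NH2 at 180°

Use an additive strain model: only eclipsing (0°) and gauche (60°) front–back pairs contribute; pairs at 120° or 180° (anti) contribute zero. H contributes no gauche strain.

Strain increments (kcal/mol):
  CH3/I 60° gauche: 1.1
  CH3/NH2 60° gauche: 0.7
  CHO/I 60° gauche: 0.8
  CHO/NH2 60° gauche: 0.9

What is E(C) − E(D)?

-0.6 kcal/mol

C (staggered): CHO(0°)/NH2(300°) gauche 0.9; CH3(120°)/I(180°) gauche 1.1 → 2.0 kcal/mol.
D (staggered): CHO(0°)/I(60°) gauche 0.8; CH3(120°)/I(60°) gauche 1.1; CH3(120°)/NH2(180°) gauche 0.7 → 2.6 kcal/mol.
E(C) − E(D) = 2.0 − 2.6 = -0.6 kcal/mol.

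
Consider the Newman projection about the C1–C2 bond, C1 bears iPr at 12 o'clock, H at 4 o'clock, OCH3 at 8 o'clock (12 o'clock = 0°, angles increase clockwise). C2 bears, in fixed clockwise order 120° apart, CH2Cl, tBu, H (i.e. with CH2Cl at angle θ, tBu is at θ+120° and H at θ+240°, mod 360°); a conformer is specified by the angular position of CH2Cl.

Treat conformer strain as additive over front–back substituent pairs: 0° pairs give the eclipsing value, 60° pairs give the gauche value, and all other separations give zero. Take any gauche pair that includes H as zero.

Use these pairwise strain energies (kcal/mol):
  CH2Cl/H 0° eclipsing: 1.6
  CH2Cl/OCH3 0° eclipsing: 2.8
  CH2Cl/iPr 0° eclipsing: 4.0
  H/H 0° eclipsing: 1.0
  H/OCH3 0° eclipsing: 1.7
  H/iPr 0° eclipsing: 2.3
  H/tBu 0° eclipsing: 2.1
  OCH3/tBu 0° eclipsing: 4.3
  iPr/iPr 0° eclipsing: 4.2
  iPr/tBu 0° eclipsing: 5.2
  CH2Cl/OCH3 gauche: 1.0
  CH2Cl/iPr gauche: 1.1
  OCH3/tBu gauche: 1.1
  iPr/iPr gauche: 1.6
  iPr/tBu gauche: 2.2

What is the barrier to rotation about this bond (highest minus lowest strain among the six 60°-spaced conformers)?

CH2Cl at 0° is eclipsed. iPr at 0° is eclipsed with CH2Cl at 0° (4.0); H at 120° is eclipsed with tBu at 120° (2.1); OCH3 at 240° is eclipsed with H at 240° (1.7). Total 7.8 kcal/mol.
CH2Cl at 60° is staggered. iPr at 0° is gauche with CH2Cl at 60° (1.1); OCH3 at 240° is gauche with tBu at 180° (1.1). Total 2.2 kcal/mol.
CH2Cl at 120° is eclipsed. iPr at 0° is eclipsed with H at 0° (2.3); H at 120° is eclipsed with CH2Cl at 120° (1.6); OCH3 at 240° is eclipsed with tBu at 240° (4.3). Total 8.2 kcal/mol.
CH2Cl at 180° is staggered. iPr at 0° is gauche with tBu at 300° (2.2); OCH3 at 240° is gauche with CH2Cl at 180° (1.0); OCH3 at 240° is gauche with tBu at 300° (1.1). Total 4.3 kcal/mol.
CH2Cl at 240° is eclipsed. iPr at 0° is eclipsed with tBu at 0° (5.2); H at 120° is eclipsed with H at 120° (1.0); OCH3 at 240° is eclipsed with CH2Cl at 240° (2.8). Total 9.0 kcal/mol.
CH2Cl at 300° is staggered. iPr at 0° is gauche with CH2Cl at 300° (1.1); iPr at 0° is gauche with tBu at 60° (2.2); OCH3 at 240° is gauche with CH2Cl at 300° (1.0). Total 4.3 kcal/mol.
Max at 240° (9.0 kcal/mol), min at 60° (2.2 kcal/mol); barrier = 6.8 kcal/mol.

6.8 kcal/mol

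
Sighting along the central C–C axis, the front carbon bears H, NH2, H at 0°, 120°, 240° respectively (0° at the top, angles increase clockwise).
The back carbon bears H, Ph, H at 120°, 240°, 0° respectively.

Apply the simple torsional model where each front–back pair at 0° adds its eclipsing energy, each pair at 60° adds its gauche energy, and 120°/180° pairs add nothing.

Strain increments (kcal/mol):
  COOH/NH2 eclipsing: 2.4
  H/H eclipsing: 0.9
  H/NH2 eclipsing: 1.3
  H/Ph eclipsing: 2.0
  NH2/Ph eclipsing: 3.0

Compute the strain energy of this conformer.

This conformer (eclipsed): H(0°)/H(0°) eclipsed 0.9; NH2(120°)/H(120°) eclipsed 1.3; H(240°)/Ph(240°) eclipsed 2.0 → 4.2 kcal/mol.

4.2 kcal/mol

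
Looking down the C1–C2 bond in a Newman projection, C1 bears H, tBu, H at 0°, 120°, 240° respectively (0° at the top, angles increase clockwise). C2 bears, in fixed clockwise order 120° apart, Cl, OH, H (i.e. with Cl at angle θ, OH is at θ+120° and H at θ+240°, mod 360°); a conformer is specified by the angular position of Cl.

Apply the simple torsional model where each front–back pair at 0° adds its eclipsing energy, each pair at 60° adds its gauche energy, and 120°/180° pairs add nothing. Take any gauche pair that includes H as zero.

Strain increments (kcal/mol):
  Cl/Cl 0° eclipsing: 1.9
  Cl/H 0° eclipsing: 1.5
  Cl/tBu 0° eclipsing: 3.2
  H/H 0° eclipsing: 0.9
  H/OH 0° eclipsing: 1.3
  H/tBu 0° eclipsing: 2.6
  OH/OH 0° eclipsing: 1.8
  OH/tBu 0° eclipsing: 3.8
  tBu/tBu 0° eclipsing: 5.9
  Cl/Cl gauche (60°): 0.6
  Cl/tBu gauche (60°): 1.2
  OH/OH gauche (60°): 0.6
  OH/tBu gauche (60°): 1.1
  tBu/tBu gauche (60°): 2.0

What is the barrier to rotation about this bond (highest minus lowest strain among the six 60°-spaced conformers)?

5.1 kcal/mol

Cl at 0° (eclipsed): H–Cl eclipsed, tBu–OH eclipsed, H–H eclipsed; 1.5 + 3.8 + 0.9 = 6.2 kcal/mol.
Cl at 60° (staggered): tBu–Cl gauche, tBu–OH gauche; 1.2 + 1.1 = 2.3 kcal/mol.
Cl at 120° (eclipsed): H–H eclipsed, tBu–Cl eclipsed, H–OH eclipsed; 0.9 + 3.2 + 1.3 = 5.4 kcal/mol.
Cl at 180° (staggered): tBu–Cl gauche; 1.2 = 1.2 kcal/mol.
Cl at 240° (eclipsed): H–OH eclipsed, tBu–H eclipsed, H–Cl eclipsed; 1.3 + 2.6 + 1.5 = 5.4 kcal/mol.
Cl at 300° (staggered): tBu–OH gauche; 1.1 = 1.1 kcal/mol.
Max at 0° (6.2 kcal/mol), min at 300° (1.1 kcal/mol); barrier = 5.1 kcal/mol.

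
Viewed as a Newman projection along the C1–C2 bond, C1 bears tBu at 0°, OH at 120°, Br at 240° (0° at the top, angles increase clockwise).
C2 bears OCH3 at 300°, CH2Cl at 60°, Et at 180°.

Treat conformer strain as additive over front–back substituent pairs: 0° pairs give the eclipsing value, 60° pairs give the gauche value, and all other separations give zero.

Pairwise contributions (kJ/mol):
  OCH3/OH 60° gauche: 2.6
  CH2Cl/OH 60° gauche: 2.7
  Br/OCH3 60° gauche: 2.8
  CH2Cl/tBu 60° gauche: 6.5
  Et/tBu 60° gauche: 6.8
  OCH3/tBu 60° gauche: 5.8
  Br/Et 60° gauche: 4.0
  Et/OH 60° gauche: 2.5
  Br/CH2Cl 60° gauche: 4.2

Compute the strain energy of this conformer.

This conformer (staggered): tBu(0°)/OCH3(300°) gauche 5.8; tBu(0°)/CH2Cl(60°) gauche 6.5; OH(120°)/CH2Cl(60°) gauche 2.7; OH(120°)/Et(180°) gauche 2.5; Br(240°)/OCH3(300°) gauche 2.8; Br(240°)/Et(180°) gauche 4.0 → 24.3 kJ/mol.

24.3 kJ/mol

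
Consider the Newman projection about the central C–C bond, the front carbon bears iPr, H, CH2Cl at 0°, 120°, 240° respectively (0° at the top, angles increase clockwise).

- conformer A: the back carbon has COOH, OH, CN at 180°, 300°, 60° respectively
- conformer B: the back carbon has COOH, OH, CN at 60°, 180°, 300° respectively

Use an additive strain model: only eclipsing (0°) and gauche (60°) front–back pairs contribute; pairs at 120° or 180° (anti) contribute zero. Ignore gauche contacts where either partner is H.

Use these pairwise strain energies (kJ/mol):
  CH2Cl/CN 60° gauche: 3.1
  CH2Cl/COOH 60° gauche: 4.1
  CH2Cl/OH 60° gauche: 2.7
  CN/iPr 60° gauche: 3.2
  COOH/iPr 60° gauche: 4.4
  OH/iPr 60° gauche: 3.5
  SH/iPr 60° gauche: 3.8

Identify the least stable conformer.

A (staggered): iPr(0°)/OH(300°) gauche 3.5; iPr(0°)/CN(60°) gauche 3.2; CH2Cl(240°)/COOH(180°) gauche 4.1; CH2Cl(240°)/OH(300°) gauche 2.7 → 13.5 kJ/mol.
B (staggered): iPr(0°)/COOH(60°) gauche 4.4; iPr(0°)/CN(300°) gauche 3.2; CH2Cl(240°)/OH(180°) gauche 2.7; CH2Cl(240°)/CN(300°) gauche 3.1 → 13.4 kJ/mol.
A has the highest total (13.5 kJ/mol).

A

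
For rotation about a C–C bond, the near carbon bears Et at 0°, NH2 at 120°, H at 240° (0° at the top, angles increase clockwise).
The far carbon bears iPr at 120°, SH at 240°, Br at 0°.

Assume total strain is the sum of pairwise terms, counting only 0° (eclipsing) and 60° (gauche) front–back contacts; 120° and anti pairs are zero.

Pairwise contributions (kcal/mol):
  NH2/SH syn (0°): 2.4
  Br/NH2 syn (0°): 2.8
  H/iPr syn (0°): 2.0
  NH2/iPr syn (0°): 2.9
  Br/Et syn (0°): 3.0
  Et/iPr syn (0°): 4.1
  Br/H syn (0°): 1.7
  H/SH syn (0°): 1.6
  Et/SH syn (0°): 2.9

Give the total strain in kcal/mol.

7.5 kcal/mol

This conformer (eclipsed): Et(0°)/Br(0°) eclipsed 3.0; NH2(120°)/iPr(120°) eclipsed 2.9; H(240°)/SH(240°) eclipsed 1.6 → 7.5 kcal/mol.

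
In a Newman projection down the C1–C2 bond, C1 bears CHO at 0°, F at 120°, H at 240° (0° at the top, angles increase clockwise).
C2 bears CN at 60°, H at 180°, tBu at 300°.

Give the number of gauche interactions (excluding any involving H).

Non-H gauche pairs: CHO(0°)/CN(60°); CHO(0°)/tBu(300°); F(120°)/CN(60°) — 3 interactions.

3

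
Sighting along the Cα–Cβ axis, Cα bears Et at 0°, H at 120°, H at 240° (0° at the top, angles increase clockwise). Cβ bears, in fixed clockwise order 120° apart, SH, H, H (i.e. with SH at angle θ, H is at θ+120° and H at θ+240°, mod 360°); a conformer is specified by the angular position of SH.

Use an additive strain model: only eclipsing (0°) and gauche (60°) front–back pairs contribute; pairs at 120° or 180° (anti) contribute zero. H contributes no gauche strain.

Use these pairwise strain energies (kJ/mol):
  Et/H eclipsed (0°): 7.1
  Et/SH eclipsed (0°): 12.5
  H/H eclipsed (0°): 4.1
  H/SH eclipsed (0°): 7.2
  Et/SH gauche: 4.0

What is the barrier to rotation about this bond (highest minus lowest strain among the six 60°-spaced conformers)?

20.7 kJ/mol

SH at 0° (eclipsed): Et–SH eclipsed, H–H eclipsed, H–H eclipsed; 12.5 + 4.1 + 4.1 = 20.7 kJ/mol.
SH at 60° (staggered): Et–SH gauche; 4.0 = 4.0 kJ/mol.
SH at 120° (eclipsed): Et–H eclipsed, H–SH eclipsed, H–H eclipsed; 7.1 + 7.2 + 4.1 = 18.4 kJ/mol.
SH at 180° (staggered): no non-H gauche contacts → 0.0 kJ/mol.
SH at 240° (eclipsed): Et–H eclipsed, H–H eclipsed, H–SH eclipsed; 7.1 + 4.1 + 7.2 = 18.4 kJ/mol.
SH at 300° (staggered): Et–SH gauche; 4.0 = 4.0 kJ/mol.
Max at 0° (20.7 kJ/mol), min at 180° (0.0 kJ/mol); barrier = 20.7 kJ/mol.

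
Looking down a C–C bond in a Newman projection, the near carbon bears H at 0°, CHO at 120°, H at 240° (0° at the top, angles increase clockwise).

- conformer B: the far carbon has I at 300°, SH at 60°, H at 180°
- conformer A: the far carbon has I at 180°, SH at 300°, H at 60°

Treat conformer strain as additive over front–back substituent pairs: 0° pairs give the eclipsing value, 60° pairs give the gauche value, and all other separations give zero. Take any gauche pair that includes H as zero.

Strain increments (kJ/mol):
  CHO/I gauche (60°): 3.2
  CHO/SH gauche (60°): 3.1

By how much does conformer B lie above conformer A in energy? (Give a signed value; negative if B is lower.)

B (staggered): CHO–SH gauche; 3.1 = 3.1 kJ/mol.
A (staggered): CHO–I gauche; 3.2 = 3.2 kJ/mol.
E(B) − E(A) = 3.1 − 3.2 = -0.1 kJ/mol.

-0.1 kJ/mol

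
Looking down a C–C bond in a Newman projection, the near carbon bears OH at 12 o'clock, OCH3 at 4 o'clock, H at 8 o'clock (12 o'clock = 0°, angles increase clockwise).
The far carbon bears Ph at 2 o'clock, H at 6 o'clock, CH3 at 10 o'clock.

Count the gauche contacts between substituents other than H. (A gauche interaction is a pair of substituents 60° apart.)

3

Non-H gauche pairs: OH(0°)/Ph(60°); OH(0°)/CH3(300°); OCH3(120°)/Ph(60°) — 3 interactions.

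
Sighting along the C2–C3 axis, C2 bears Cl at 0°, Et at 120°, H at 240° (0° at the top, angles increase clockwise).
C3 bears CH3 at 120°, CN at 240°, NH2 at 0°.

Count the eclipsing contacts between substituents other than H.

2

Non-H eclipsing pairs: Cl(0°)/NH2(0°); Et(120°)/CH3(120°) — 2 interactions.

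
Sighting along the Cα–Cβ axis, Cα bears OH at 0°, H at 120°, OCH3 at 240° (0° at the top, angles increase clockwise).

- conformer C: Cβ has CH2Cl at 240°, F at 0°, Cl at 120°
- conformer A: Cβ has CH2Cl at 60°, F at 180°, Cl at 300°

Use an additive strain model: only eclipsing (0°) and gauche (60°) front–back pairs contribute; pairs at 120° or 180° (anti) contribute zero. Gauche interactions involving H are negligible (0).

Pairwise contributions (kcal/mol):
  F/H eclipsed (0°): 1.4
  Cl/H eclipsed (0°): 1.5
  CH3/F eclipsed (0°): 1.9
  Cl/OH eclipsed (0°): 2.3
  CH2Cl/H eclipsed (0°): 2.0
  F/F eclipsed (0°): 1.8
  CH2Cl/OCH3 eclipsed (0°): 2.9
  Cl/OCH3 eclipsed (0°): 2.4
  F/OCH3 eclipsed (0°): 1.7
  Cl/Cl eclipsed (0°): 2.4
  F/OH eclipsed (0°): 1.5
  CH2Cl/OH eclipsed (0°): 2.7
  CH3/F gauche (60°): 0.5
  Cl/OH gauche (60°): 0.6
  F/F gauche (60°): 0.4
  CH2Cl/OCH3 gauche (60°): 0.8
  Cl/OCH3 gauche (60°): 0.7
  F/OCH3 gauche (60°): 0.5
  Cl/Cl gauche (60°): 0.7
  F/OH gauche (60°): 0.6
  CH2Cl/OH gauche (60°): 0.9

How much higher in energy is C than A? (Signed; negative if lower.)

+3.2 kcal/mol

C (eclipsed): OH(0°)/F(0°) eclipsed 1.5; H(120°)/Cl(120°) eclipsed 1.5; OCH3(240°)/CH2Cl(240°) eclipsed 2.9 → 5.9 kcal/mol.
A (staggered): OH(0°)/CH2Cl(60°) gauche 0.9; OH(0°)/Cl(300°) gauche 0.6; OCH3(240°)/F(180°) gauche 0.5; OCH3(240°)/Cl(300°) gauche 0.7 → 2.7 kcal/mol.
E(C) − E(A) = 5.9 − 2.7 = +3.2 kcal/mol.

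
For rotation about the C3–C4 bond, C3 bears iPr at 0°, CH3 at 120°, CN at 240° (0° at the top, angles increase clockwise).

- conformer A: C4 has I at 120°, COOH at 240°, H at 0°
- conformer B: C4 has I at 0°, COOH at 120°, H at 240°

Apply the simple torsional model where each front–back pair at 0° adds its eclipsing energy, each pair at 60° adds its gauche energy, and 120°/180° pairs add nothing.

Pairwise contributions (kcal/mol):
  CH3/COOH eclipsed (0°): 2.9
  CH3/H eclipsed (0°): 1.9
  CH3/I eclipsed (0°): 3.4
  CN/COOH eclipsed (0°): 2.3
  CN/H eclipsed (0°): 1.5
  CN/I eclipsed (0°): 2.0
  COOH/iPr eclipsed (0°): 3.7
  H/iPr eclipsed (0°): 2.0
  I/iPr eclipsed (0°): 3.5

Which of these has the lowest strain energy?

A

A (eclipsed): iPr(0°)/H(0°) eclipsed 2.0; CH3(120°)/I(120°) eclipsed 3.4; CN(240°)/COOH(240°) eclipsed 2.3 → 7.7 kcal/mol.
B (eclipsed): iPr(0°)/I(0°) eclipsed 3.5; CH3(120°)/COOH(120°) eclipsed 2.9; CN(240°)/H(240°) eclipsed 1.5 → 7.9 kcal/mol.
A has the lowest total (7.7 kcal/mol).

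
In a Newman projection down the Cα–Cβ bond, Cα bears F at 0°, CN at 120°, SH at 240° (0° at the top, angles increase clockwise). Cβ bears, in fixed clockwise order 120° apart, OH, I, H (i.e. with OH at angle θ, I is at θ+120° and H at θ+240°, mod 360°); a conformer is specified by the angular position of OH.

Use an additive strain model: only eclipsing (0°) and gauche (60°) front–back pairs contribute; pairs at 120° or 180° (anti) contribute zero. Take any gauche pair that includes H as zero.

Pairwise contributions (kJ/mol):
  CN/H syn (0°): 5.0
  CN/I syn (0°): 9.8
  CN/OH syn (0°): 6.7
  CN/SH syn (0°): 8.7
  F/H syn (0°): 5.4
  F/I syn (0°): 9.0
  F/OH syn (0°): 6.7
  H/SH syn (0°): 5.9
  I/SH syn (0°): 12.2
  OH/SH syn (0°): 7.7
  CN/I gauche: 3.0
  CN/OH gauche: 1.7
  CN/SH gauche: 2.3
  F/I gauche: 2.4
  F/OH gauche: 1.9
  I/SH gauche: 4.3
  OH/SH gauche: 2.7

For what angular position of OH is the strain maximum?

OH at 0° (eclipsed): F–OH eclipsed, CN–I eclipsed, SH–H eclipsed; 6.7 + 9.8 + 5.9 = 22.4 kJ/mol.
OH at 60° (staggered): F–OH gauche, CN–OH gauche, CN–I gauche, SH–I gauche; 1.9 + 1.7 + 3.0 + 4.3 = 10.9 kJ/mol.
OH at 120° (eclipsed): F–H eclipsed, CN–OH eclipsed, SH–I eclipsed; 5.4 + 6.7 + 12.2 = 24.3 kJ/mol.
OH at 180° (staggered): F–I gauche, CN–OH gauche, SH–OH gauche, SH–I gauche; 2.4 + 1.7 + 2.7 + 4.3 = 11.1 kJ/mol.
OH at 240° (eclipsed): F–I eclipsed, CN–H eclipsed, SH–OH eclipsed; 9.0 + 5.0 + 7.7 = 21.7 kJ/mol.
OH at 300° (staggered): F–OH gauche, F–I gauche, CN–I gauche, SH–OH gauche; 1.9 + 2.4 + 3.0 + 2.7 = 10.0 kJ/mol.
The maximum (24.3 kJ/mol) occurs with OH at 120°.

120°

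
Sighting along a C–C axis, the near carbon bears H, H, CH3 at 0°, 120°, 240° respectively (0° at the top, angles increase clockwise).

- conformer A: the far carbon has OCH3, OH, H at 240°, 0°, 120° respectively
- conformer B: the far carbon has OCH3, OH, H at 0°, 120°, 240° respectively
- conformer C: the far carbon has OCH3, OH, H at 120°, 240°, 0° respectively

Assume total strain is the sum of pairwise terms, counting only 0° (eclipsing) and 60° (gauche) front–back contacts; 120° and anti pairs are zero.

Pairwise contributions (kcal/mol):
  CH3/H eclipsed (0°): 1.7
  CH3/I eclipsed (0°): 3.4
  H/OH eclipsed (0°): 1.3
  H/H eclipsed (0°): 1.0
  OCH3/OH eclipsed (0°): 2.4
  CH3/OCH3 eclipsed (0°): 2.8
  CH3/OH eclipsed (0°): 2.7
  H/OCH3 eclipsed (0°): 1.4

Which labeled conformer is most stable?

A is eclipsed. H at 0° is eclipsed with OH at 0° (1.3); H at 120° is eclipsed with H at 120° (1.0); CH3 at 240° is eclipsed with OCH3 at 240° (2.8). Total 5.1 kcal/mol.
B is eclipsed. H at 0° is eclipsed with OCH3 at 0° (1.4); H at 120° is eclipsed with OH at 120° (1.3); CH3 at 240° is eclipsed with H at 240° (1.7). Total 4.4 kcal/mol.
C is eclipsed. H at 0° is eclipsed with H at 0° (1.0); H at 120° is eclipsed with OCH3 at 120° (1.4); CH3 at 240° is eclipsed with OH at 240° (2.7). Total 5.1 kcal/mol.
B has the lowest total (4.4 kcal/mol).

B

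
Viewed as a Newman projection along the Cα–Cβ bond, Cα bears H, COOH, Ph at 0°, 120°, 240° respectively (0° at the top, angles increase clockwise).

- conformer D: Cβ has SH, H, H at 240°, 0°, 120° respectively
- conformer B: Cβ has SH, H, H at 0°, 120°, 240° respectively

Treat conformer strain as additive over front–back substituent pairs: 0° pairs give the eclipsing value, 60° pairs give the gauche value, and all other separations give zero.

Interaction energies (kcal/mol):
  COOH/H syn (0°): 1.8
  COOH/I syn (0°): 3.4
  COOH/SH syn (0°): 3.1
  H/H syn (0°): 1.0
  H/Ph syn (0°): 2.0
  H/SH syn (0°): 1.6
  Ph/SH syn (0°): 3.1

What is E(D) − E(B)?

D (eclipsed): H–H eclipsed, COOH–H eclipsed, Ph–SH eclipsed; 1.0 + 1.8 + 3.1 = 5.9 kcal/mol.
B (eclipsed): H–SH eclipsed, COOH–H eclipsed, Ph–H eclipsed; 1.6 + 1.8 + 2.0 = 5.4 kcal/mol.
E(D) − E(B) = 5.9 − 5.4 = +0.5 kcal/mol.

+0.5 kcal/mol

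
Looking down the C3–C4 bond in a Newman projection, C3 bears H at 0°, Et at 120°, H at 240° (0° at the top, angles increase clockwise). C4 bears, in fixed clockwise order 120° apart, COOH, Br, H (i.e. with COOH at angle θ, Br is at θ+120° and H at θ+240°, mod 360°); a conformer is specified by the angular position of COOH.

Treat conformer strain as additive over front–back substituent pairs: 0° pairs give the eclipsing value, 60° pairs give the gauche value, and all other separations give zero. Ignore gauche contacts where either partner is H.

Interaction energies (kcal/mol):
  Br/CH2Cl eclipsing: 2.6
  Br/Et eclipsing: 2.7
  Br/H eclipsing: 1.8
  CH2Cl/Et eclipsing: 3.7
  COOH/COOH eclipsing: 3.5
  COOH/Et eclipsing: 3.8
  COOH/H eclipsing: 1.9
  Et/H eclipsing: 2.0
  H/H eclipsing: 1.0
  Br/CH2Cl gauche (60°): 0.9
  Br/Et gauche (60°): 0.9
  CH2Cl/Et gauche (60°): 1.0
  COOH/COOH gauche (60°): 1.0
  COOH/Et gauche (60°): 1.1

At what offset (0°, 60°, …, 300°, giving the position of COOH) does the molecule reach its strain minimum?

COOH at 0° is eclipsed. H at 0° is eclipsed with COOH at 0° (1.9); Et at 120° is eclipsed with Br at 120° (2.7); H at 240° is eclipsed with H at 240° (1.0). Total 5.6 kcal/mol.
COOH at 60° is staggered. Et at 120° is gauche with COOH at 60° (1.1); Et at 120° is gauche with Br at 180° (0.9). Total 2.0 kcal/mol.
COOH at 120° is eclipsed. H at 0° is eclipsed with H at 0° (1.0); Et at 120° is eclipsed with COOH at 120° (3.8); H at 240° is eclipsed with Br at 240° (1.8). Total 6.6 kcal/mol.
COOH at 180° is staggered. Et at 120° is gauche with COOH at 180° (1.1). Total 1.1 kcal/mol.
COOH at 240° is eclipsed. H at 0° is eclipsed with Br at 0° (1.8); Et at 120° is eclipsed with H at 120° (2.0); H at 240° is eclipsed with COOH at 240° (1.9). Total 5.7 kcal/mol.
COOH at 300° is staggered. Et at 120° is gauche with Br at 60° (0.9). Total 0.9 kcal/mol.
The minimum (0.9 kcal/mol) occurs with COOH at 300°.

300°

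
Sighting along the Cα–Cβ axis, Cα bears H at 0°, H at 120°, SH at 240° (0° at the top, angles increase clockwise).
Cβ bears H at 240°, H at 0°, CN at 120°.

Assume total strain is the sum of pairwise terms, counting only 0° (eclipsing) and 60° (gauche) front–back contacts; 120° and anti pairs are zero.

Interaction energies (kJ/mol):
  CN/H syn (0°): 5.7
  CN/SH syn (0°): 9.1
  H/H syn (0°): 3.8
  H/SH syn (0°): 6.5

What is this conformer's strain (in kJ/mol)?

This conformer (eclipsed): H–H eclipsed, H–CN eclipsed, SH–H eclipsed; 3.8 + 5.7 + 6.5 = 16.0 kJ/mol.

16.0 kJ/mol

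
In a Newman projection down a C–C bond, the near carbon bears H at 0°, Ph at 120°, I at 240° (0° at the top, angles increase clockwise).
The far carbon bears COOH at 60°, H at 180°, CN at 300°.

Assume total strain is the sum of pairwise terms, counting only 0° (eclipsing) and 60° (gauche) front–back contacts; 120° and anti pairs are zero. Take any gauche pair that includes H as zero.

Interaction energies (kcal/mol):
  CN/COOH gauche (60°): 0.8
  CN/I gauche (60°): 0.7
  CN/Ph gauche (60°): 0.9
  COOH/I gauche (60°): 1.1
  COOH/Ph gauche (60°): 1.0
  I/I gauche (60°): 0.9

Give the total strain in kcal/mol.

This conformer (staggered): Ph(120°)/COOH(60°) gauche 1.0; I(240°)/CN(300°) gauche 0.7 → 1.7 kcal/mol.

1.7 kcal/mol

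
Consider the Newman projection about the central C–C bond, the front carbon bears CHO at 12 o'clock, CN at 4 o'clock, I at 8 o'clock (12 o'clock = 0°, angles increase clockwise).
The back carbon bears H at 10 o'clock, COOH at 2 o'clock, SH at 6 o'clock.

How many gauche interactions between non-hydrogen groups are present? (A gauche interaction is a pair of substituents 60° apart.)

Non-H gauche pairs: CHO(0°)/COOH(60°); CN(120°)/COOH(60°); CN(120°)/SH(180°); I(240°)/SH(180°) — 4 interactions.

4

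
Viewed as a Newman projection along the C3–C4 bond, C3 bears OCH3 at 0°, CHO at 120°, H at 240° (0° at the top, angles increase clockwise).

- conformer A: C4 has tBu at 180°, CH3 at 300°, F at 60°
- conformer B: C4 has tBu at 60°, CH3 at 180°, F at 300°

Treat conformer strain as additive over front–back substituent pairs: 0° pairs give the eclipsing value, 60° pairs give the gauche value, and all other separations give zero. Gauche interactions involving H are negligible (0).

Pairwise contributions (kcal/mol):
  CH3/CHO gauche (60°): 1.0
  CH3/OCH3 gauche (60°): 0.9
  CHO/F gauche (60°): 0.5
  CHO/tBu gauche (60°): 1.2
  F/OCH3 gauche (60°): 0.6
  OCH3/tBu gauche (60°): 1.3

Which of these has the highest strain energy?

A (staggered): OCH3–CH3 gauche, OCH3–F gauche, CHO–tBu gauche, CHO–F gauche; 0.9 + 0.6 + 1.2 + 0.5 = 3.2 kcal/mol.
B (staggered): OCH3–tBu gauche, OCH3–F gauche, CHO–tBu gauche, CHO–CH3 gauche; 1.3 + 0.6 + 1.2 + 1.0 = 4.1 kcal/mol.
B has the highest total (4.1 kcal/mol).

B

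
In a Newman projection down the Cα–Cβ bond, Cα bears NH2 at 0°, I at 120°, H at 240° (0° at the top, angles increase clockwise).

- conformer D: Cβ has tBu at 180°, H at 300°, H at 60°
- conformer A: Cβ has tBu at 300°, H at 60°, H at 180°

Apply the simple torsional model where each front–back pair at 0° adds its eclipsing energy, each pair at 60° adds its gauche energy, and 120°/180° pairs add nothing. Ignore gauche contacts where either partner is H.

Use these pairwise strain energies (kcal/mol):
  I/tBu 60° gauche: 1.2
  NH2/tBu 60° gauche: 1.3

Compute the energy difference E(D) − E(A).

-0.1 kcal/mol

D (staggered): I–tBu gauche; 1.2 = 1.2 kcal/mol.
A (staggered): NH2–tBu gauche; 1.3 = 1.3 kcal/mol.
E(D) − E(A) = 1.2 − 1.3 = -0.1 kcal/mol.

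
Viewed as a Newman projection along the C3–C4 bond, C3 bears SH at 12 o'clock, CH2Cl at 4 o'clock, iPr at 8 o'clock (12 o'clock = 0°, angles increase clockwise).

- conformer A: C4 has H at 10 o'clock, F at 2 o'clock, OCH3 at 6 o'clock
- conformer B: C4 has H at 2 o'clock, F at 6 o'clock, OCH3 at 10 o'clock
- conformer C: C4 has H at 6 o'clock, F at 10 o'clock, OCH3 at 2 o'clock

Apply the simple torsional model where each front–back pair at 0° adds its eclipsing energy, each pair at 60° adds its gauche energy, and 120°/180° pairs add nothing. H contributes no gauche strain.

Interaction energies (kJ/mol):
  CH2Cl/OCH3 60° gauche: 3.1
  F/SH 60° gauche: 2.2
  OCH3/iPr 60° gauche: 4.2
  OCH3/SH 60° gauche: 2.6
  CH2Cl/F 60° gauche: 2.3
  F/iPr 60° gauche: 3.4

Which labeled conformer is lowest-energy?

C

A (staggered): SH–F gauche, CH2Cl–F gauche, CH2Cl–OCH3 gauche, iPr–OCH3 gauche; 2.2 + 2.3 + 3.1 + 4.2 = 11.8 kJ/mol.
B (staggered): SH–OCH3 gauche, CH2Cl–F gauche, iPr–F gauche, iPr–OCH3 gauche; 2.6 + 2.3 + 3.4 + 4.2 = 12.5 kJ/mol.
C (staggered): SH–F gauche, SH–OCH3 gauche, CH2Cl–OCH3 gauche, iPr–F gauche; 2.2 + 2.6 + 3.1 + 3.4 = 11.3 kJ/mol.
C has the lowest total (11.3 kJ/mol).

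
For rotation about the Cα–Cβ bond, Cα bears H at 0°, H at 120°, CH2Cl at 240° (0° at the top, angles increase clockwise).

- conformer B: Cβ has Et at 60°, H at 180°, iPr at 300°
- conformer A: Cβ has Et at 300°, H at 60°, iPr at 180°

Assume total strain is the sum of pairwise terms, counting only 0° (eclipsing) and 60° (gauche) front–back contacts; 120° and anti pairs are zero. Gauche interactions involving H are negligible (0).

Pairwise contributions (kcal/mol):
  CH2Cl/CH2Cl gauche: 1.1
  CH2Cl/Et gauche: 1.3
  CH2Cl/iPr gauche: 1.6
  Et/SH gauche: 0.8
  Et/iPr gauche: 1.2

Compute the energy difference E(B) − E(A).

-1.3 kcal/mol

B (staggered): CH2Cl–iPr gauche; 1.6 = 1.6 kcal/mol.
A (staggered): CH2Cl–Et gauche, CH2Cl–iPr gauche; 1.3 + 1.6 = 2.9 kcal/mol.
E(B) − E(A) = 1.6 − 2.9 = -1.3 kcal/mol.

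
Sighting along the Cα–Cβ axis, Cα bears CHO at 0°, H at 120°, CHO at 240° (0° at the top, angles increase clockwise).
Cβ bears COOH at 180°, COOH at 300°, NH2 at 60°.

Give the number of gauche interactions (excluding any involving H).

4

Non-H gauche pairs: CHO(0°)/COOH(300°); CHO(0°)/NH2(60°); CHO(240°)/COOH(180°); CHO(240°)/COOH(300°) — 4 interactions.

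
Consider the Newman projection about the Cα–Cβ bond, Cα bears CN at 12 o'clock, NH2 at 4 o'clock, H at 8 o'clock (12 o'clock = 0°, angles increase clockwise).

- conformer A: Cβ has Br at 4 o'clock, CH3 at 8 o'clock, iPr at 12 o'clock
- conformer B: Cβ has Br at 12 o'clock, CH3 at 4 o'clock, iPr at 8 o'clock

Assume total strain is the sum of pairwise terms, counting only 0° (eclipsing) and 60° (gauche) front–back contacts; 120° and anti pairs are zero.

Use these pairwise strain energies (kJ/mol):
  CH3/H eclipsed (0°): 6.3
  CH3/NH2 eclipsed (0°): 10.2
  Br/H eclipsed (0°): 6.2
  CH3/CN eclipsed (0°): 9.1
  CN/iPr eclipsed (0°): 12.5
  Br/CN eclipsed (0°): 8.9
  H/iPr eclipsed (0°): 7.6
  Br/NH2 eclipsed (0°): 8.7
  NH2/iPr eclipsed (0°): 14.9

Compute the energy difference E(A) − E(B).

A (eclipsed): CN–iPr eclipsed, NH2–Br eclipsed, H–CH3 eclipsed; 12.5 + 8.7 + 6.3 = 27.5 kJ/mol.
B (eclipsed): CN–Br eclipsed, NH2–CH3 eclipsed, H–iPr eclipsed; 8.9 + 10.2 + 7.6 = 26.7 kJ/mol.
E(A) − E(B) = 27.5 − 26.7 = +0.8 kJ/mol.

+0.8 kJ/mol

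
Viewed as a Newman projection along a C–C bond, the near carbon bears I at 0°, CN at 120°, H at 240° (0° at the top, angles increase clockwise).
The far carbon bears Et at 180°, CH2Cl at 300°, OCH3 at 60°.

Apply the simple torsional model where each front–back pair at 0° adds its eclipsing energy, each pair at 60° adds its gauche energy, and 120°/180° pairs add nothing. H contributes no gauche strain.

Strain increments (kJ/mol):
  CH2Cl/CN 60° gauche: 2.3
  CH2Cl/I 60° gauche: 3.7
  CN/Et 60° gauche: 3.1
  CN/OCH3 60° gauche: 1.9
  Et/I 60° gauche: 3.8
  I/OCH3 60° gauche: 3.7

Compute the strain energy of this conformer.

12.4 kJ/mol

This conformer is staggered. I at 0° is gauche with CH2Cl at 300° (3.7); I at 0° is gauche with OCH3 at 60° (3.7); CN at 120° is gauche with Et at 180° (3.1); CN at 120° is gauche with OCH3 at 60° (1.9). Total 12.4 kJ/mol.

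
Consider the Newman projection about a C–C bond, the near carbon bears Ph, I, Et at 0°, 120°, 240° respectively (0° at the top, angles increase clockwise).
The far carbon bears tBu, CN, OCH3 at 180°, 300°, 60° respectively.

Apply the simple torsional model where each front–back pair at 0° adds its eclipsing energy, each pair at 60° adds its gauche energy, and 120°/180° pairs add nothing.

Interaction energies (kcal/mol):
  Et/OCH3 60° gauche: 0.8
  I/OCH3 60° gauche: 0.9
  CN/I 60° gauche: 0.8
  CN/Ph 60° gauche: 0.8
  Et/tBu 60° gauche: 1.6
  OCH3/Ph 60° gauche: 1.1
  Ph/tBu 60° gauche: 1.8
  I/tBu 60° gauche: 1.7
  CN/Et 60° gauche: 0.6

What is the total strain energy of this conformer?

6.7 kcal/mol

This conformer (staggered): Ph(0°)/CN(300°) gauche 0.8; Ph(0°)/OCH3(60°) gauche 1.1; I(120°)/tBu(180°) gauche 1.7; I(120°)/OCH3(60°) gauche 0.9; Et(240°)/tBu(180°) gauche 1.6; Et(240°)/CN(300°) gauche 0.6 → 6.7 kcal/mol.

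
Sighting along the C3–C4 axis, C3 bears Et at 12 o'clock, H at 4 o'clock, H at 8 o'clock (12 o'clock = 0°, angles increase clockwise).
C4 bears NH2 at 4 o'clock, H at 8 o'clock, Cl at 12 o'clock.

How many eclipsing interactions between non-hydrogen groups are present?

Non-H eclipsing pairs: Et(0°)/Cl(0°) — 1 interaction.

1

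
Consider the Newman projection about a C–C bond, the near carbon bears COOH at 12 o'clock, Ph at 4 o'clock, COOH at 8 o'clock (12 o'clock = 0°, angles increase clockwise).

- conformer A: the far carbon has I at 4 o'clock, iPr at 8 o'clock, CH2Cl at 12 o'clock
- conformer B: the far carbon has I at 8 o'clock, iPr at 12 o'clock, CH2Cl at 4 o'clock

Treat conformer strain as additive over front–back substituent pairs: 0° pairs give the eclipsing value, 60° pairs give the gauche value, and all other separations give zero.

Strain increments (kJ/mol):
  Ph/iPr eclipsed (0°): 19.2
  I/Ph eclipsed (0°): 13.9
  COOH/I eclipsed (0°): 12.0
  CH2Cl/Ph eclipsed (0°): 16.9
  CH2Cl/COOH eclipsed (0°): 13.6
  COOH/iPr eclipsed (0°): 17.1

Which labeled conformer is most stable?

A

A is eclipsed. COOH at 0° is eclipsed with CH2Cl at 0° (13.6); Ph at 120° is eclipsed with I at 120° (13.9); COOH at 240° is eclipsed with iPr at 240° (17.1). Total 44.6 kJ/mol.
B is eclipsed. COOH at 0° is eclipsed with iPr at 0° (17.1); Ph at 120° is eclipsed with CH2Cl at 120° (16.9); COOH at 240° is eclipsed with I at 240° (12.0). Total 46.0 kJ/mol.
A has the lowest total (44.6 kJ/mol).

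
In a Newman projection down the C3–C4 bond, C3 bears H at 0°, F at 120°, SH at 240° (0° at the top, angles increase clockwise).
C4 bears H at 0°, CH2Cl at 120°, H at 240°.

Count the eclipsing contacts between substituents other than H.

Non-H eclipsing pairs: F(120°)/CH2Cl(120°) — 1 interaction.

1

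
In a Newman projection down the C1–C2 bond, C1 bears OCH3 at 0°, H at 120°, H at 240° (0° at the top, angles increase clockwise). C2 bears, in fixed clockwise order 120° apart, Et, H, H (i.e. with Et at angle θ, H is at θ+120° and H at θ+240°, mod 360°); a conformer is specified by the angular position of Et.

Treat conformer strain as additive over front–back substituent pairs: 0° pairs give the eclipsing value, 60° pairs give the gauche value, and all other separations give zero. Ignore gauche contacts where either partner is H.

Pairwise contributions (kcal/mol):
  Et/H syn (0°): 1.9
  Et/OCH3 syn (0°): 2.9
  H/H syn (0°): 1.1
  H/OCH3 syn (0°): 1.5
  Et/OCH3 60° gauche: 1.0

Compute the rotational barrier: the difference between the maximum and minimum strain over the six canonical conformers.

Et at 0° (eclipsed): OCH3(0°)/Et(0°) eclipsed 2.9; H(120°)/H(120°) eclipsed 1.1; H(240°)/H(240°) eclipsed 1.1 → 5.1 kcal/mol.
Et at 60° (staggered): OCH3(0°)/Et(60°) gauche 1.0 → 1.0 kcal/mol.
Et at 120° (eclipsed): OCH3(0°)/H(0°) eclipsed 1.5; H(120°)/Et(120°) eclipsed 1.9; H(240°)/H(240°) eclipsed 1.1 → 4.5 kcal/mol.
Et at 180° (staggered): no non-H gauche contacts → 0.0 kcal/mol.
Et at 240° (eclipsed): OCH3(0°)/H(0°) eclipsed 1.5; H(120°)/H(120°) eclipsed 1.1; H(240°)/Et(240°) eclipsed 1.9 → 4.5 kcal/mol.
Et at 300° (staggered): OCH3(0°)/Et(300°) gauche 1.0 → 1.0 kcal/mol.
Max at 0° (5.1 kcal/mol), min at 180° (0.0 kcal/mol); barrier = 5.1 kcal/mol.

5.1 kcal/mol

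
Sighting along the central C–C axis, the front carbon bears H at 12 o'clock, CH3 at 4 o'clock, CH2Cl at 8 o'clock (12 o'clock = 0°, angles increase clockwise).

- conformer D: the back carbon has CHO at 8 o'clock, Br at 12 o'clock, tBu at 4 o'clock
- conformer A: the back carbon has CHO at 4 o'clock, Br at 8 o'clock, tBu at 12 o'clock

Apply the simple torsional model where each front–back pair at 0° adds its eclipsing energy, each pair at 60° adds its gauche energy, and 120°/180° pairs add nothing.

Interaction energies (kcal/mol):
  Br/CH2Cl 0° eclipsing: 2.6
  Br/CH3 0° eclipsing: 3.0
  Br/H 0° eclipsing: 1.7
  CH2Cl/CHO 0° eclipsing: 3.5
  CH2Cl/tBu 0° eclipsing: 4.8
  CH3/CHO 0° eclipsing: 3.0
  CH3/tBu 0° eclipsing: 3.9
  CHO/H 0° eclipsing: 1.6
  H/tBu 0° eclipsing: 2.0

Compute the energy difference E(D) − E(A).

+1.5 kcal/mol

D (eclipsed): H–Br eclipsed, CH3–tBu eclipsed, CH2Cl–CHO eclipsed; 1.7 + 3.9 + 3.5 = 9.1 kcal/mol.
A (eclipsed): H–tBu eclipsed, CH3–CHO eclipsed, CH2Cl–Br eclipsed; 2.0 + 3.0 + 2.6 = 7.6 kcal/mol.
E(D) − E(A) = 9.1 − 7.6 = +1.5 kcal/mol.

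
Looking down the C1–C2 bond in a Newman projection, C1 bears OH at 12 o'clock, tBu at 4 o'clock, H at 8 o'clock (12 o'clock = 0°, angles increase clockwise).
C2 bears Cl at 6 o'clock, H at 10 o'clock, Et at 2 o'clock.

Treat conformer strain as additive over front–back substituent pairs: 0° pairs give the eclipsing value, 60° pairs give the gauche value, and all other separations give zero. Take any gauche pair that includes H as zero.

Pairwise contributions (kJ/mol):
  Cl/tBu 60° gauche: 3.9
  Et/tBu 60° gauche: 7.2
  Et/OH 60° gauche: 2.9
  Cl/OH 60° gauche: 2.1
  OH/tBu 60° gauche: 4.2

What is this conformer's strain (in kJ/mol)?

14.0 kJ/mol

This conformer is staggered. OH at 0° is gauche with Et at 60° (2.9); tBu at 120° is gauche with Cl at 180° (3.9); tBu at 120° is gauche with Et at 60° (7.2). Total 14.0 kJ/mol.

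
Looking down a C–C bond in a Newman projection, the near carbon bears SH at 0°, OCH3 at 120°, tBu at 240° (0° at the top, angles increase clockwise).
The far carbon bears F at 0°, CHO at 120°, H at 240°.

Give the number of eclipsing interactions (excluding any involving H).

Non-H eclipsing pairs: SH(0°)/F(0°); OCH3(120°)/CHO(120°) — 2 interactions.

2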